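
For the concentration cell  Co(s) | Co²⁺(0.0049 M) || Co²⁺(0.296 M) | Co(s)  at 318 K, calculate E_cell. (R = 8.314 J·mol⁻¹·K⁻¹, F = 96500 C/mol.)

Both half-cells are Co²⁺/Co, so E°_cell = 0. The concentrated side is the cathode; the cell reaction moves Co²⁺ from high to low concentration with n = 2.
Q = [Co²⁺]_dilute/[Co²⁺]_conc = 0.0049/0.296 = 0.0166.
E = 0 − (RT/nF) ln Q = −((8.314×318)/(2×96500))(-4.101) = 0.0562 V.

0.056 V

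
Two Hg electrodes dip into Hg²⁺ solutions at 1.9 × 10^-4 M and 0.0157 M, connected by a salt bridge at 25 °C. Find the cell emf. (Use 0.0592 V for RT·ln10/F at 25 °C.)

Both half-cells are Hg²⁺/Hg, so E°_cell = 0. The concentrated side is the cathode; the cell reaction moves Hg²⁺ from high to low concentration with n = 2.
Q = [Hg²⁺]_dilute/[Hg²⁺]_conc = 1.9 × 10^-4/0.0157 = 0.0121.
E = 0 − (0.0592/2) log Q = −(0.0592/2)(-1.917) = 0.0567 V.

0.057 V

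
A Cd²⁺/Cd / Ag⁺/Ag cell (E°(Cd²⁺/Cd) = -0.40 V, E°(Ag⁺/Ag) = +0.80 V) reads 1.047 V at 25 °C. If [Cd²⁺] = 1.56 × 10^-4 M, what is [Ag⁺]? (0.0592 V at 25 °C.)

From the Nernst equation, log Q = n(E° − E)/0.0592 = 2(1.20 − 1.047)/0.0592 = 5.169, so Q = 1.48 × 10^5.
With Q = [Cd²⁺]/[Ag⁺]^2 and the known concentrations, [Ag⁺]^2 in the denominator gives [Ag⁺] = 3.3 × 10^-5 M.

3.3 × 10^-5 M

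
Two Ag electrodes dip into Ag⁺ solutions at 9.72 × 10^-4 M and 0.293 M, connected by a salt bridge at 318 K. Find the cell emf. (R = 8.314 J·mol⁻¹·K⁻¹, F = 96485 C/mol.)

0.16 V

Both half-cells are Ag⁺/Ag, so E°_cell = 0. The concentrated side is the cathode; the cell reaction moves Ag⁺ from high to low concentration with n = 1.
Q = [Ag⁺]_dilute/[Ag⁺]_conc = 9.72 × 10^-4/0.293 = 0.00332.
E = 0 − (RT/nF) ln Q = −((8.314×318)/(1×96485))(-5.709) = 0.1564 V.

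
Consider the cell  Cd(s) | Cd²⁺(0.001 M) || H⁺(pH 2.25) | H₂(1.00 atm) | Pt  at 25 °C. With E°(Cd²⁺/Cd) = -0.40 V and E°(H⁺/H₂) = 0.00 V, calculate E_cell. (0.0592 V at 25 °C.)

The hydrogen couple is the cathode, so E°_cell = 0.40 V; n = 2.
[H⁺] = 10^(−2.25) = 0.0056 M, and Q = [Cd²⁺]·P(H₂) / [H⁺]^2 = 31.6.
E = E° − (0.0592/2) log Q = 0.40 − (0.0592/2)(1.500) = 0.356 V.

0.36 V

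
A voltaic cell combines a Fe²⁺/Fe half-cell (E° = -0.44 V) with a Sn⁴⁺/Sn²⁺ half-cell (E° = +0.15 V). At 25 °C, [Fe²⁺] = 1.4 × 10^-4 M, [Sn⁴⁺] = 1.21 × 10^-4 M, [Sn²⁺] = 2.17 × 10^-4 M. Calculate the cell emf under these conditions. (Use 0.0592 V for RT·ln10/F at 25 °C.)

The Sn⁴⁺/Sn²⁺ couple has the higher reduction potential and acts as the cathode, so E°_cell = +0.15 − (-0.44) = 0.59 V.
Balancing electrons gives n = 2; the reaction quotient is Q = [Fe²⁺]·[Sn²⁺]/[Sn⁴⁺] = 2.51 × 10^-4.
At 25 °C, E = E° − (0.0592/n) log Q = 0.59 − (0.0592/2)(-3.600) = 0.590 + 0.107 = 0.697 V.

0.697 V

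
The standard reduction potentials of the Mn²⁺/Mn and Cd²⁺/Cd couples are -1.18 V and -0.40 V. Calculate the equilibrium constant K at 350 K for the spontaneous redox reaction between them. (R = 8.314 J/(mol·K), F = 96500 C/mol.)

E°_cell = -0.40 − (-1.18) = 0.78 V, with n = 2 electrons transferred.
At equilibrium E = 0, so the Nernst equation gives ln K = nFE°/RT = (2)(96500)(0.78)/((8.314)(350)) = 51.73.
K = e^51.73 = 2.9 × 10^22.

2.9 × 10^22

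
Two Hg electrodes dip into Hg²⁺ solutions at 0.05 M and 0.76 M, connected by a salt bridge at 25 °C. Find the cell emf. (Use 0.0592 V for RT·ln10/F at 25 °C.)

Both half-cells are Hg²⁺/Hg, so E°_cell = 0. The concentrated side is the cathode; the cell reaction moves Hg²⁺ from high to low concentration with n = 2.
Q = [Hg²⁺]_dilute/[Hg²⁺]_conc = 0.05/0.76 = 0.0658.
E = 0 − (0.0592/2) log Q = −(0.0592/2)(-1.182) = 0.0350 V.

0.035 V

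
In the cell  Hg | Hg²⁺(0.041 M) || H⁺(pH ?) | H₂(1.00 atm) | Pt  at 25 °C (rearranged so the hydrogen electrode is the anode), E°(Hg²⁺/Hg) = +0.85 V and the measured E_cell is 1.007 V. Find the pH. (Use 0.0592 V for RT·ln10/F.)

E°_cell = 0.85 V and n = 2.
log Q = n(E° − E)/0.0592 = 2×(0.85 − 1.007)/0.0592 = -5.304.
With Q = [H⁺]^2 / ([Hg²⁺]·P(H₂)), solving for [H⁺] gives log[H⁺] = -3.346, so pH = 3.35.

pH = 3.35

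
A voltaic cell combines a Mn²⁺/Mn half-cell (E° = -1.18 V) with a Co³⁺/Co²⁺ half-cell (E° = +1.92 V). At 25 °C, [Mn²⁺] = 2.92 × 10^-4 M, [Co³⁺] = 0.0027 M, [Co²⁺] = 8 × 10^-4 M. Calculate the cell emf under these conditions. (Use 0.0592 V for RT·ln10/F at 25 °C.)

The Co³⁺/Co²⁺ couple has the higher reduction potential and acts as the cathode, so E°_cell = +1.92 − (-1.18) = 3.10 V.
Balancing electrons gives n = 2; the reaction quotient is Q = [Mn²⁺]·[Co²⁺]^2/[Co³⁺]^2 = 2.56 × 10^-5.
At 25 °C, E = E° − (0.0592/n) log Q = 3.10 − (0.0592/2)(-4.591) = 3.100 + 0.136 = 3.236 V.

3.24 V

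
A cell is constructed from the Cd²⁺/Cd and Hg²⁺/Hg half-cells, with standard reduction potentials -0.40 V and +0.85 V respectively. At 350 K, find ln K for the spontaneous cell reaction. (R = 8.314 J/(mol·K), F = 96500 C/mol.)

ln K = 82.9

E°_cell = +0.85 − (-0.40) = 1.25 V, with n = 2 electrons transferred.
At equilibrium E = 0, so the Nernst equation gives ln K = nFE°/RT = (2)(96500)(1.25)/((8.314)(350)) = 82.91.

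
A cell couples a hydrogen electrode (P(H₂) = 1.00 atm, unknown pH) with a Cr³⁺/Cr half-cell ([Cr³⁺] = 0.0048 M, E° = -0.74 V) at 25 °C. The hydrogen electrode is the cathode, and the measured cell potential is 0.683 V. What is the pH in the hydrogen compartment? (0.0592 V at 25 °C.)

E°_cell = 0.74 V and n = 6.
log Q = n(E° − E)/0.0592 = 6×(0.74 − 0.683)/0.0592 = 5.777.
With Q = [Cr³⁺]^2·P(H₂)^3 / [H⁺]^6, solving for [H⁺] gives log[H⁺] = -1.736, so pH = 1.74.

pH = 1.74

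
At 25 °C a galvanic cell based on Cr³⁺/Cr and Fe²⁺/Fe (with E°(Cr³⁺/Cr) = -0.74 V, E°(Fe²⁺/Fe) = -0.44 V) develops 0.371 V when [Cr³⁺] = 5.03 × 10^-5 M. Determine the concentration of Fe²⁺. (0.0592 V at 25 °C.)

From the Nernst equation, log Q = n(E° − E)/0.0592 = 6(0.30 − 0.371)/0.0592 = -7.196, so Q = 6.37 × 10^-8.
With Q = [Cr³⁺]^2/[Fe²⁺]^3 and the known concentrations, [Fe²⁺]^3 in the denominator gives [Fe²⁺] = 0.34 M.

0.34 M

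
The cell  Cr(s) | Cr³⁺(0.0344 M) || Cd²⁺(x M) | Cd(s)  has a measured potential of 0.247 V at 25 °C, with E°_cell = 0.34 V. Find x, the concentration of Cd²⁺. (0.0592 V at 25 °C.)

From the Nernst equation, log Q = n(E° − E)/0.0592 = 6(0.34 − 0.247)/0.0592 = 9.426, so Q = 2.66 × 10^9.
With Q = [Cr³⁺]^2/[Cd²⁺]^3 and the known concentrations, [Cd²⁺]^3 in the denominator gives [Cd²⁺] = 7.6 × 10^-5 M.

7.6 × 10^-5 M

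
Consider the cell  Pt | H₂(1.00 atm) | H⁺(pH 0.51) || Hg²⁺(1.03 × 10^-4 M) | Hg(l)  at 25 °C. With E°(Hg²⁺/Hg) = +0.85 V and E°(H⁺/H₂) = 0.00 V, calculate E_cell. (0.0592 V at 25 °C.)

The Hg²⁺/Hg couple is the cathode, so E°_cell = 0.85 V; n = 2.
[H⁺] = 10^(−0.51) = 0.31 M, and Q = [H⁺]^2 / ([Hg²⁺]·P(H₂)) = 927.
E = E° − (0.0592/2) log Q = 0.85 − (0.0592/2)(2.967) = 0.762 V.

0.76 V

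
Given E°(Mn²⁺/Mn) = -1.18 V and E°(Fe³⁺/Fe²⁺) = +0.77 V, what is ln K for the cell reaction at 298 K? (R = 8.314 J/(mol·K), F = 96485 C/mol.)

ln K = 151.9

E°_cell = +0.77 − (-1.18) = 1.95 V, with n = 2 electrons transferred.
At equilibrium E = 0, so the Nernst equation gives ln K = nFE°/RT = (2)(96485)(1.95)/((8.314)(298)) = 151.88.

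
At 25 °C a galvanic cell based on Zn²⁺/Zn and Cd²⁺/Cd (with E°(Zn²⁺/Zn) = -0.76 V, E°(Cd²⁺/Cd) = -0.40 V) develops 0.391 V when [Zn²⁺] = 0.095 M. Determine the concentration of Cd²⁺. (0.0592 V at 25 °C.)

From the Nernst equation, log Q = n(E° − E)/0.0592 = 2(0.36 − 0.391)/0.0592 = -1.047, so Q = 0.0897.
With Q = [Zn²⁺]/[Cd²⁺] and the known concentrations, [Cd²⁺] in the denominator gives [Cd²⁺] = 1.1 M.

1.1 M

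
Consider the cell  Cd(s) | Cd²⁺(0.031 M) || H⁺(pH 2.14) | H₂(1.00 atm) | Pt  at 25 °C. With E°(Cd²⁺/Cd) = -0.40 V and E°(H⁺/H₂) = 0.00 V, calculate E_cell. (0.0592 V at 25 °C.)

0.32 V

The hydrogen couple is the cathode, so E°_cell = 0.40 V; n = 2.
[H⁺] = 10^(−2.14) = 0.0072 M, and Q = [Cd²⁺]·P(H₂) / [H⁺]^2 = 591.
E = E° − (0.0592/2) log Q = 0.40 − (0.0592/2)(2.771) = 0.318 V.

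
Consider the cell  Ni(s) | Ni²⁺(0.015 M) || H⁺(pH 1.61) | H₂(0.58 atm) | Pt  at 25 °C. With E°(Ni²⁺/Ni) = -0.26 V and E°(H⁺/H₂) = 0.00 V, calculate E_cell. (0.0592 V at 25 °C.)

The hydrogen couple is the cathode, so E°_cell = 0.26 V; n = 2.
[H⁺] = 10^(−1.61) = 0.025 M, and Q = [Ni²⁺]·P(H₂) / [H⁺]^2 = 14.4.
E = E° − (0.0592/2) log Q = 0.26 − (0.0592/2)(1.160) = 0.226 V.

0.23 V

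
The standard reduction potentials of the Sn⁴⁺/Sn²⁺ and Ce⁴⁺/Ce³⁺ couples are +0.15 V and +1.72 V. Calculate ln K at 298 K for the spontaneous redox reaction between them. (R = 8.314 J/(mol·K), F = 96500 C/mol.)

ln K = 122.3

E°_cell = +1.72 − (+0.15) = 1.57 V, with n = 2 electrons transferred.
At equilibrium E = 0, so the Nernst equation gives ln K = nFE°/RT = (2)(96500)(1.57)/((8.314)(298)) = 122.30.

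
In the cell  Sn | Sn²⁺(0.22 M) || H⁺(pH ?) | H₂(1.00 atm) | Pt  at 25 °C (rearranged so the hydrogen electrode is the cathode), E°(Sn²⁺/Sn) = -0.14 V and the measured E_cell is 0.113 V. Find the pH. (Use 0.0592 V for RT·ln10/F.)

E°_cell = 0.14 V and n = 2.
log Q = n(E° − E)/0.0592 = 2×(0.14 − 0.113)/0.0592 = 0.912.
With Q = [Sn²⁺]·P(H₂) / [H⁺]^2, solving for [H⁺] gives log[H⁺] = -0.785, so pH = 0.78.

pH = 0.78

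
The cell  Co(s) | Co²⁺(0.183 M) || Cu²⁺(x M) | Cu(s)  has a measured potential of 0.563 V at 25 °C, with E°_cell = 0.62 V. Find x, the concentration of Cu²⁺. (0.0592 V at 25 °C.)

0.0022 M

From the Nernst equation, log Q = n(E° − E)/0.0592 = 2(0.62 − 0.563)/0.0592 = 1.926, so Q = 84.3.
With Q = [Co²⁺]/[Cu²⁺] and the known concentrations, [Cu²⁺] in the denominator gives [Cu²⁺] = 0.0022 M.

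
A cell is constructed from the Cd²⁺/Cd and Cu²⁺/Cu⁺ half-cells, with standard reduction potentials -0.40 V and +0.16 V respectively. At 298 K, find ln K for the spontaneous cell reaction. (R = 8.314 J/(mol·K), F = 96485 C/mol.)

ln K = 43.6

E°_cell = +0.16 − (-0.40) = 0.56 V, with n = 2 electrons transferred.
At equilibrium E = 0, so the Nernst equation gives ln K = nFE°/RT = (2)(96485)(0.56)/((8.314)(298)) = 43.62.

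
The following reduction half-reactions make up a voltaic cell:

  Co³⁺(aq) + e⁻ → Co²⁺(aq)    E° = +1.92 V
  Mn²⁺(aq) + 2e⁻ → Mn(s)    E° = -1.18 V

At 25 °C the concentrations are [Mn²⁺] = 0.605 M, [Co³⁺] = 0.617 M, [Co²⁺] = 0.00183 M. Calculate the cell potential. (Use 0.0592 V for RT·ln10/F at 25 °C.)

The Co³⁺/Co²⁺ couple has the higher reduction potential and acts as the cathode, so E°_cell = +1.92 − (-1.18) = 3.10 V.
Balancing electrons gives n = 2; the reaction quotient is Q = [Mn²⁺]·[Co²⁺]^2/[Co³⁺]^2 = 5.32 × 10^-6.
At 25 °C, E = E° − (0.0592/n) log Q = 3.10 − (0.0592/2)(-5.274) = 3.100 + 0.156 = 3.256 V.

3.26 V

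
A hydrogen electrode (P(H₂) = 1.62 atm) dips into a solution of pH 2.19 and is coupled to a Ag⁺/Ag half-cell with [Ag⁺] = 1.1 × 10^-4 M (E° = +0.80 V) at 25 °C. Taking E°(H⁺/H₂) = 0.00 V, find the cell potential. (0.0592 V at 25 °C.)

0.70 V

The Ag⁺/Ag couple is the cathode, so E°_cell = 0.80 V; n = 2.
[H⁺] = 10^(−2.19) = 0.0065 M, and Q = [H⁺]^2 / ([Ag⁺]^2·P(H₂)) = 2130.
E = E° − (0.0592/2) log Q = 0.80 − (0.0592/2)(3.328) = 0.701 V.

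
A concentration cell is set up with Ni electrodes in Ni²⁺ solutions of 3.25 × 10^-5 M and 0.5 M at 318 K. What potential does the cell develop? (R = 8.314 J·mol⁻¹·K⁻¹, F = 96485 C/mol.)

0.13 V

Both half-cells are Ni²⁺/Ni, so E°_cell = 0. The concentrated side is the cathode; the cell reaction moves Ni²⁺ from high to low concentration with n = 2.
Q = [Ni²⁺]_dilute/[Ni²⁺]_conc = 3.25 × 10^-5/0.5 = 6.5 × 10^-5.
E = 0 − (RT/nF) ln Q = −((8.314×318)/(2×96485))(-9.641) = 0.1321 V.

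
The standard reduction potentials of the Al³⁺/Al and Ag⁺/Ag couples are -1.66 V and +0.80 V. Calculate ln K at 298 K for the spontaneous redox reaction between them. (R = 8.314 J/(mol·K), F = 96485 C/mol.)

E°_cell = +0.80 − (-1.66) = 2.46 V, with n = 3 electrons transferred.
At equilibrium E = 0, so the Nernst equation gives ln K = nFE°/RT = (3)(96485)(2.46)/((8.314)(298)) = 287.40.

ln K = 287.4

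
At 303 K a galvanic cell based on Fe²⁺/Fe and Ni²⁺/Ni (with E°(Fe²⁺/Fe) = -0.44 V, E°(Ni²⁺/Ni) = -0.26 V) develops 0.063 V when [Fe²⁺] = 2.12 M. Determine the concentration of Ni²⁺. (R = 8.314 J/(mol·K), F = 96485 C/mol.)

From the Nernst equation, ln Q = nF(E° − E)/RT = 2×96485×(0.18 − 0.063)/(8.314×303) = 8.962, so Q = 7800.
With Q = [Fe²⁺]/[Ni²⁺] and the known concentrations, [Ni²⁺] in the denominator gives [Ni²⁺] = 2.7 × 10^-4 M.

2.7 × 10^-4 M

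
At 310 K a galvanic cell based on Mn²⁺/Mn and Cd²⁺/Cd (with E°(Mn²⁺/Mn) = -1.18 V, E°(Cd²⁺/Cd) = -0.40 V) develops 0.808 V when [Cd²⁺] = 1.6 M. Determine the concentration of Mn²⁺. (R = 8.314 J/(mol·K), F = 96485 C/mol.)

0.2 M

From the Nernst equation, ln Q = nF(E° − E)/RT = 2×96485×(0.78 − 0.808)/(8.314×310) = -2.096, so Q = 0.123.
With Q = [Mn²⁺]/[Cd²⁺] and the known concentrations, [Mn²⁺] in the numerator gives [Mn²⁺] = 0.2 M.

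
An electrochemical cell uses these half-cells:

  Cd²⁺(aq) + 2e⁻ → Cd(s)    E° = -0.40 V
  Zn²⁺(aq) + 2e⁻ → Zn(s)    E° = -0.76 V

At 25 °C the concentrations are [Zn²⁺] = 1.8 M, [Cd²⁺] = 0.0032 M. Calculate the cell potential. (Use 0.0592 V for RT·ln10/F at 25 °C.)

0.279 V

The Cd²⁺/Cd couple has the higher reduction potential and acts as the cathode, so E°_cell = -0.40 − (-0.76) = 0.36 V.
Balancing electrons gives n = 2; the reaction quotient is Q = [Zn²⁺]/[Cd²⁺] = 562.
At 25 °C, E = E° − (0.0592/n) log Q = 0.36 − (0.0592/2)(2.750) = 0.360 − 0.081 = 0.279 V.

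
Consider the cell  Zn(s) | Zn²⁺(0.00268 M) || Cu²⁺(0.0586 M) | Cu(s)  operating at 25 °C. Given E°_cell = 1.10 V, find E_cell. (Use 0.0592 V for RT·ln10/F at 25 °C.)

1.14 V

Balancing electrons gives n = 2; the reaction quotient is Q = [Zn²⁺]/[Cu²⁺] = 0.0457.
At 25 °C, E = E° − (0.0592/n) log Q = 1.10 − (0.0592/2)(-1.340) = 1.100 + 0.040 = 1.140 V.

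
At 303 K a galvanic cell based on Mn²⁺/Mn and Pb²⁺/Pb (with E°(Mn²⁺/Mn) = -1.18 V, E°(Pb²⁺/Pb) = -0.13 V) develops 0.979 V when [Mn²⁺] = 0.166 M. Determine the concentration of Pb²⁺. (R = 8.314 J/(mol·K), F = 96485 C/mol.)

From the Nernst equation, ln Q = nF(E° − E)/RT = 2×96485×(1.05 − 0.979)/(8.314×303) = 5.439, so Q = 230.
With Q = [Mn²⁺]/[Pb²⁺] and the known concentrations, [Pb²⁺] in the denominator gives [Pb²⁺] = 7.2 × 10^-4 M.

7.2 × 10^-4 M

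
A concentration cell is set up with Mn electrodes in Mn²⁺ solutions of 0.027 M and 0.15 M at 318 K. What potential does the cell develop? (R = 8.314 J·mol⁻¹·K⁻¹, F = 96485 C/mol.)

0.023 V

Both half-cells are Mn²⁺/Mn, so E°_cell = 0. The concentrated side is the cathode; the cell reaction moves Mn²⁺ from high to low concentration with n = 2.
Q = [Mn²⁺]_dilute/[Mn²⁺]_conc = 0.027/0.15 = 0.180.
E = 0 − (RT/nF) ln Q = −((8.314×318)/(2×96485))(-1.715) = 0.0235 V.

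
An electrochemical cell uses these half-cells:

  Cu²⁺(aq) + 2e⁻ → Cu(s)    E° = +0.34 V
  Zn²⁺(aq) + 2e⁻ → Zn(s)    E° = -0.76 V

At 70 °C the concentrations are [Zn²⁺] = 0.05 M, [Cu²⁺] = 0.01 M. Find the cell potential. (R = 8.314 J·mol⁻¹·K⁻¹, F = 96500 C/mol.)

The Cu²⁺/Cu couple has the higher reduction potential and acts as the cathode, so E°_cell = +0.34 − (-0.76) = 1.10 V.
Balancing electrons gives n = 2; the reaction quotient is Q = [Zn²⁺]/[Cu²⁺] = 5.00.
E = E° − (RT/nF) ln Q = 1.10 − (8.314×343)/(2×96500) × (1.609) = 1.100 − 0.024 = 1.076 V.

1.08 V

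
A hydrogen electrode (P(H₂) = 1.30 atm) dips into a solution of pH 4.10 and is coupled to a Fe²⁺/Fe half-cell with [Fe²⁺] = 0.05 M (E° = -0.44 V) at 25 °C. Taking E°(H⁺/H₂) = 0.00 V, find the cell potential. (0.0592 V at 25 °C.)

0.23 V

The hydrogen couple is the cathode, so E°_cell = 0.44 V; n = 2.
[H⁺] = 10^(−4.10) = 7.9 × 10^-5 M, and Q = [Fe²⁺]·P(H₂) / [H⁺]^2 = 1.03 × 10^7.
E = E° − (0.0592/2) log Q = 0.44 − (0.0592/2)(7.013) = 0.232 V.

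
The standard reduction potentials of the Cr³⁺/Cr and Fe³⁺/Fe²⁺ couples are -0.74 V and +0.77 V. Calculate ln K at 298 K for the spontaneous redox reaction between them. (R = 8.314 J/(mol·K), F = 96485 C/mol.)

E°_cell = +0.77 − (-0.74) = 1.51 V, with n = 3 electrons transferred.
At equilibrium E = 0, so the Nernst equation gives ln K = nFE°/RT = (3)(96485)(1.51)/((8.314)(298)) = 176.41.

ln K = 176.4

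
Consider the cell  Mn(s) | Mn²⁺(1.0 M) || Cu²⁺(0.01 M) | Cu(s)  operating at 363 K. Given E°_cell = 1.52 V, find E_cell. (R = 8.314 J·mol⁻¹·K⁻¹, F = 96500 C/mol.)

1.45 V

Balancing electrons gives n = 2; the reaction quotient is Q = [Mn²⁺]/[Cu²⁺] = 100.
E = E° − (RT/nF) ln Q = 1.52 − (8.314×363)/(2×96500) × (4.605) = 1.520 − 0.072 = 1.448 V.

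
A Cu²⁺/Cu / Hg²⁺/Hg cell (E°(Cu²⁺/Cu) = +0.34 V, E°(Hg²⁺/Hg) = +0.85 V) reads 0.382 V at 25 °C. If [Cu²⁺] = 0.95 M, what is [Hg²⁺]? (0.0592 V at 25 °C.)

4.5 × 10^-5 M

From the Nernst equation, log Q = n(E° − E)/0.0592 = 2(0.51 − 0.382)/0.0592 = 4.324, so Q = 2.11 × 10^4.
With Q = [Cu²⁺]/[Hg²⁺] and the known concentrations, [Hg²⁺] in the denominator gives [Hg²⁺] = 4.5 × 10^-5 M.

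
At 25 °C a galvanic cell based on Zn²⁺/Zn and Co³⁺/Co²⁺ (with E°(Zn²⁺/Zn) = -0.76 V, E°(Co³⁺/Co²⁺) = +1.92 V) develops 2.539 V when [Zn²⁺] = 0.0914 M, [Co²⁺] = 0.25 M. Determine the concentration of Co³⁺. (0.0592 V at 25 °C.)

From the Nernst equation, log Q = n(E° − E)/0.0592 = 2(2.68 − 2.539)/0.0592 = 4.764, so Q = 5.8 × 10^4.
With Q = [Zn²⁺]·[Co²⁺]^2/[Co³⁺]^2 and the known concentrations, [Co³⁺]^2 in the denominator gives [Co³⁺] = 3.1 × 10^-4 M.

3.1 × 10^-4 M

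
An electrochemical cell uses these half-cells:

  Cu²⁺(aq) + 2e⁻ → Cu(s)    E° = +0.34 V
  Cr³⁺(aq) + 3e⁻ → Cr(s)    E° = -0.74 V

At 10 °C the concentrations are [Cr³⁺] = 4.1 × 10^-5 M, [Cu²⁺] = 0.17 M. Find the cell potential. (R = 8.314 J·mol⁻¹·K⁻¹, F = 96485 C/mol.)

The Cu²⁺/Cu couple has the higher reduction potential and acts as the cathode, so E°_cell = +0.34 − (-0.74) = 1.08 V.
Balancing electrons gives n = 6; the reaction quotient is Q = [Cr³⁺]^2/[Cu²⁺]^3 = 3.42 × 10^-7.
E = E° − (RT/nF) ln Q = 1.08 − (8.314×283)/(6×96485) × (-14.888) = 1.080 + 0.061 = 1.141 V.

1.14 V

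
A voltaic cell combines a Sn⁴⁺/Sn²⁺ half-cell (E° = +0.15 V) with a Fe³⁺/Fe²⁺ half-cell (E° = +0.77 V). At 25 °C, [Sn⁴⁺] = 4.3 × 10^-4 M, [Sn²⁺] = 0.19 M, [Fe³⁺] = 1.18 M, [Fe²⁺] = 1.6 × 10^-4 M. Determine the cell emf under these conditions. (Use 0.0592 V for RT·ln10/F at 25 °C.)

0.927 V

The Fe³⁺/Fe²⁺ couple has the higher reduction potential and acts as the cathode, so E°_cell = +0.77 − (+0.15) = 0.62 V.
Balancing electrons gives n = 2; the reaction quotient is Q = [Sn⁴⁺]·[Fe²⁺]^2/([Sn²⁺]·[Fe³⁺]^2) = 4.16 × 10^-11.
At 25 °C, E = E° − (0.0592/n) log Q = 0.62 − (0.0592/2)(-10.381) = 0.620 + 0.307 = 0.927 V.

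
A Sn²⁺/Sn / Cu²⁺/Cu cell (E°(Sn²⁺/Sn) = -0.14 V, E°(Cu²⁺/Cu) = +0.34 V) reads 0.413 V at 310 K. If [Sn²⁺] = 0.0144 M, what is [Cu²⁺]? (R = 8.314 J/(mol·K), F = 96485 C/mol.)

From the Nernst equation, ln Q = nF(E° − E)/RT = 2×96485×(0.48 − 0.413)/(8.314×310) = 5.016, so Q = 151.
With Q = [Sn²⁺]/[Cu²⁺] and the known concentrations, [Cu²⁺] in the denominator gives [Cu²⁺] = 9.5 × 10^-5 M.

9.5 × 10^-5 M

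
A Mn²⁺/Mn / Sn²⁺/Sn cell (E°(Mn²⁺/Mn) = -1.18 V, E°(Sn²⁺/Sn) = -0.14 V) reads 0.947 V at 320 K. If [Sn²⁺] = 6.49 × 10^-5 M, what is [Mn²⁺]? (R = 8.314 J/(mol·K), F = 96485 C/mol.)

0.055 M

From the Nernst equation, ln Q = nF(E° − E)/RT = 2×96485×(1.04 − 0.947)/(8.314×320) = 6.745, so Q = 850.
With Q = [Mn²⁺]/[Sn²⁺] and the known concentrations, [Mn²⁺] in the numerator gives [Mn²⁺] = 0.055 M.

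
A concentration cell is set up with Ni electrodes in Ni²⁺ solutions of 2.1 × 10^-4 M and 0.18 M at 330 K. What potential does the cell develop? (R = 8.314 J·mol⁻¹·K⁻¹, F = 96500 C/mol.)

0.096 V

Both half-cells are Ni²⁺/Ni, so E°_cell = 0. The concentrated side is the cathode; the cell reaction moves Ni²⁺ from high to low concentration with n = 2.
Q = [Ni²⁺]_dilute/[Ni²⁺]_conc = 2.1 × 10^-4/0.18 = 0.00117.
E = 0 − (RT/nF) ln Q = −((8.314×330)/(2×96500))(-6.754) = 0.0960 V.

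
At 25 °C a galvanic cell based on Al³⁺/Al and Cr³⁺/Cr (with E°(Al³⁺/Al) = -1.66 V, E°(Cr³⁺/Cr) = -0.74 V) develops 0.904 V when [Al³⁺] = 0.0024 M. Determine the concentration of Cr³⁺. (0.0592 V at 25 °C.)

3.7 × 10^-4 M

From the Nernst equation, log Q = n(E° − E)/0.0592 = 3(0.92 − 0.904)/0.0592 = 0.811, so Q = 6.47.
With Q = [Al³⁺]/[Cr³⁺] and the known concentrations, [Cr³⁺] in the denominator gives [Cr³⁺] = 3.7 × 10^-4 M.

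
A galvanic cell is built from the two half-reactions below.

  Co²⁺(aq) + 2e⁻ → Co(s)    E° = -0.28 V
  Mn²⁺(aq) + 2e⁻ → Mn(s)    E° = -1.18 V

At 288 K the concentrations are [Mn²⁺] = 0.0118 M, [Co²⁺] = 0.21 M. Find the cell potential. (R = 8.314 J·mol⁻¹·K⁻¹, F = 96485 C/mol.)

0.936 V

The Co²⁺/Co couple has the higher reduction potential and acts as the cathode, so E°_cell = -0.28 − (-1.18) = 0.90 V.
Balancing electrons gives n = 2; the reaction quotient is Q = [Mn²⁺]/[Co²⁺] = 0.0562.
E = E° − (RT/nF) ln Q = 0.90 − (8.314×288)/(2×96485) × (-2.879) = 0.900 + 0.036 = 0.936 V.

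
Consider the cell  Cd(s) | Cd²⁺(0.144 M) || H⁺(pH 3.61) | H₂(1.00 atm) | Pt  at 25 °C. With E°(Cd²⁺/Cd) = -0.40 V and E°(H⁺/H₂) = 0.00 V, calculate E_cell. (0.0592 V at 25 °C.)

0.21 V

The hydrogen couple is the cathode, so E°_cell = 0.40 V; n = 2.
[H⁺] = 10^(−3.61) = 2.5 × 10^-4 M, and Q = [Cd²⁺]·P(H₂) / [H⁺]^2 = 2.39 × 10^6.
E = E° − (0.0592/2) log Q = 0.40 − (0.0592/2)(6.378) = 0.211 V.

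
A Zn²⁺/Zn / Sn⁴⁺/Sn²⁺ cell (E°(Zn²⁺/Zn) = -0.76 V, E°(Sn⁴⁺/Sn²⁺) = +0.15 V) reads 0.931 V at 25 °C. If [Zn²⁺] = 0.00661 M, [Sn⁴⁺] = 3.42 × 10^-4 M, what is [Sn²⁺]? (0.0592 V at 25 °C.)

0.01 M

From the Nernst equation, log Q = n(E° − E)/0.0592 = 2(0.91 − 0.931)/0.0592 = -0.709, so Q = 0.195.
With Q = [Zn²⁺]·[Sn²⁺]/[Sn⁴⁺] and the known concentrations, [Sn²⁺] in the numerator gives [Sn²⁺] = 0.01 M.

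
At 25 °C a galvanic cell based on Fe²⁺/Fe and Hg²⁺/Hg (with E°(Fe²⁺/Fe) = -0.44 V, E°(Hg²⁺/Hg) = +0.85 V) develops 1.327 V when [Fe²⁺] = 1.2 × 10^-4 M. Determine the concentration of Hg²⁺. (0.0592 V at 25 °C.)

0.0021 M

From the Nernst equation, log Q = n(E° − E)/0.0592 = 2(1.29 − 1.327)/0.0592 = -1.250, so Q = 0.0562.
With Q = [Fe²⁺]/[Hg²⁺] and the known concentrations, [Hg²⁺] in the denominator gives [Hg²⁺] = 0.0021 M.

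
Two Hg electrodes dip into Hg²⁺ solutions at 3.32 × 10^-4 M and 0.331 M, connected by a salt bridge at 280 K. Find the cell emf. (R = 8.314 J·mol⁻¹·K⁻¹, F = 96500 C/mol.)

0.083 V

Both half-cells are Hg²⁺/Hg, so E°_cell = 0. The concentrated side is the cathode; the cell reaction moves Hg²⁺ from high to low concentration with n = 2.
Q = [Hg²⁺]_dilute/[Hg²⁺]_conc = 3.32 × 10^-4/0.331 = 0.00100.
E = 0 − (RT/nF) ln Q = −((8.314×280)/(2×96500))(-6.905) = 0.0833 V.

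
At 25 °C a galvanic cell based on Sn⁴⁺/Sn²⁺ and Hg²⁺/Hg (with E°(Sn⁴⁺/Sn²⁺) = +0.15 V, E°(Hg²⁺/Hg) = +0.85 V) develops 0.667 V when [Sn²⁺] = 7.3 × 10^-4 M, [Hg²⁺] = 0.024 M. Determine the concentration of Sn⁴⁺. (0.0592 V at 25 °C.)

2.3 × 10^-4 M

From the Nernst equation, log Q = n(E° − E)/0.0592 = 2(0.70 − 0.667)/0.0592 = 1.115, so Q = 13.0.
With Q = [Sn⁴⁺]/([Sn²⁺]·[Hg²⁺]) and the known concentrations, [Sn⁴⁺] in the numerator gives [Sn⁴⁺] = 2.3 × 10^-4 M.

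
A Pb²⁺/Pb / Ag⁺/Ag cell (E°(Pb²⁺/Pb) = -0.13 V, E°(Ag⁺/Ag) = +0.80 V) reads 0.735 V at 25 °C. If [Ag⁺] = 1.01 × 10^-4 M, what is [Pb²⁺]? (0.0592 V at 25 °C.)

From the Nernst equation, log Q = n(E° − E)/0.0592 = 2(0.93 − 0.735)/0.0592 = 6.588, so Q = 3.87 × 10^6.
With Q = [Pb²⁺]/[Ag⁺]^2 and the known concentrations, [Pb²⁺] in the numerator gives [Pb²⁺] = 0.039 M.

0.039 M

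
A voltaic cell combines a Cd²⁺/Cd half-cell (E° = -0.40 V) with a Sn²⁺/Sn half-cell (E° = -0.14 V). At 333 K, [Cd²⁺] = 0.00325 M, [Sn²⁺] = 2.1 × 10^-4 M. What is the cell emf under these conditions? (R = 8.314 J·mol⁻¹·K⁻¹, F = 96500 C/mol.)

0.221 V

The Sn²⁺/Sn couple has the higher reduction potential and acts as the cathode, so E°_cell = -0.14 − (-0.40) = 0.26 V.
Balancing electrons gives n = 2; the reaction quotient is Q = [Cd²⁺]/[Sn²⁺] = 15.5.
E = E° − (RT/nF) ln Q = 0.26 − (8.314×333)/(2×96500) × (2.739) = 0.260 − 0.039 = 0.221 V.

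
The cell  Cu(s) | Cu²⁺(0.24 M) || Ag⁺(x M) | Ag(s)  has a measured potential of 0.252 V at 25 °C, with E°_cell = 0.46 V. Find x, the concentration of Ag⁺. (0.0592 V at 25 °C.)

From the Nernst equation, log Q = n(E° − E)/0.0592 = 2(0.46 − 0.252)/0.0592 = 7.027, so Q = 1.06 × 10^7.
With Q = [Cu²⁺]/[Ag⁺]^2 and the known concentrations, [Ag⁺]^2 in the denominator gives [Ag⁺] = 1.5 × 10^-4 M.

1.5 × 10^-4 M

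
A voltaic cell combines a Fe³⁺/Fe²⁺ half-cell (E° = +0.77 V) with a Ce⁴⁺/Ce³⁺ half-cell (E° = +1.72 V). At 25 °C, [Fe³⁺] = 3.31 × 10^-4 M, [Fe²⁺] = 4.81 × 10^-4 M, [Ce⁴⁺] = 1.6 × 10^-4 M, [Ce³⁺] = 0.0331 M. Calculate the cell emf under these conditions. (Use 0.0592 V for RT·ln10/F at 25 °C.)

0.823 V

The Ce⁴⁺/Ce³⁺ couple has the higher reduction potential and acts as the cathode, so E°_cell = +1.72 − (+0.77) = 0.95 V.
Balancing electrons gives n = 1; the reaction quotient is Q = [Fe³⁺]·[Ce³⁺]/([Fe²⁺]·[Ce⁴⁺]) = 142.
At 25 °C, E = E° − (0.0592/n) log Q = 0.95 − (0.0592/1)(2.153) = 0.950 − 0.127 = 0.823 V.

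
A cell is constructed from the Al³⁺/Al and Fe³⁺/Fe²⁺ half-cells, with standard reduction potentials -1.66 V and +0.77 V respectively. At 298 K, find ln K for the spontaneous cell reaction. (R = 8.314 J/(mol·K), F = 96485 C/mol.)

E°_cell = +0.77 − (-1.66) = 2.43 V, with n = 3 electrons transferred.
At equilibrium E = 0, so the Nernst equation gives ln K = nFE°/RT = (3)(96485)(2.43)/((8.314)(298)) = 283.90.

ln K = 283.9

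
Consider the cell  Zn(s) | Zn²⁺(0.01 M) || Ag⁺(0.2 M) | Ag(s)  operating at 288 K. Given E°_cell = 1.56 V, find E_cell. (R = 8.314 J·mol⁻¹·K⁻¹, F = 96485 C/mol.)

Balancing electrons gives n = 2; the reaction quotient is Q = [Zn²⁺]/[Ag⁺]^2 = 0.250.
E = E° − (RT/nF) ln Q = 1.56 − (8.314×288)/(2×96485) × (-1.386) = 1.560 + 0.017 = 1.577 V.

1.58 V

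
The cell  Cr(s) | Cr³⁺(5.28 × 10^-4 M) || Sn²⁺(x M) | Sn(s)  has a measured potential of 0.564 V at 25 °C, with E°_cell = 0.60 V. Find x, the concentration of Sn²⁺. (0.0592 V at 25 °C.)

From the Nernst equation, log Q = n(E° − E)/0.0592 = 6(0.60 − 0.564)/0.0592 = 3.649, so Q = 4450.
With Q = [Cr³⁺]^2/[Sn²⁺]^3 and the known concentrations, [Sn²⁺]^3 in the denominator gives [Sn²⁺] = 4 × 10^-4 M.

4 × 10^-4 M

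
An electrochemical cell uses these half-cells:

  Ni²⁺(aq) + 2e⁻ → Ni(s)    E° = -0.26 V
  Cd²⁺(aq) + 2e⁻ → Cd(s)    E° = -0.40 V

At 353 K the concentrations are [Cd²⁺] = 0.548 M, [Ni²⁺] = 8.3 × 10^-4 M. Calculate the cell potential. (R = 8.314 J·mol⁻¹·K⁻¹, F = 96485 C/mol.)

0.041 V

The Ni²⁺/Ni couple has the higher reduction potential and acts as the cathode, so E°_cell = -0.26 − (-0.40) = 0.14 V.
Balancing electrons gives n = 2; the reaction quotient is Q = [Cd²⁺]/[Ni²⁺] = 660.
E = E° − (RT/nF) ln Q = 0.14 − (8.314×353)/(2×96485) × (6.493) = 0.140 − 0.099 = 0.041 V.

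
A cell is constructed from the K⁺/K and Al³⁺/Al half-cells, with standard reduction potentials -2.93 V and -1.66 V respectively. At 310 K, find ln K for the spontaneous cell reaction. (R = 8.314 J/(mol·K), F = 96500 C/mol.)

ln K = 142.7

E°_cell = -1.66 − (-2.93) = 1.27 V, with n = 3 electrons transferred.
At equilibrium E = 0, so the Nernst equation gives ln K = nFE°/RT = (3)(96500)(1.27)/((8.314)(310)) = 142.65.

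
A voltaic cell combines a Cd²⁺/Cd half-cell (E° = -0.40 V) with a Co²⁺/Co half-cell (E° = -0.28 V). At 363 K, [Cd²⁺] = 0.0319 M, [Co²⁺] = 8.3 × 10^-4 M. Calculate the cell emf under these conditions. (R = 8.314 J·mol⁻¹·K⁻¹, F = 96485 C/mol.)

0.063 V

The Co²⁺/Co couple has the higher reduction potential and acts as the cathode, so E°_cell = -0.28 − (-0.40) = 0.12 V.
Balancing electrons gives n = 2; the reaction quotient is Q = [Cd²⁺]/[Co²⁺] = 38.4.
E = E° − (RT/nF) ln Q = 0.12 − (8.314×363)/(2×96485) × (3.649) = 0.120 − 0.057 = 0.063 V.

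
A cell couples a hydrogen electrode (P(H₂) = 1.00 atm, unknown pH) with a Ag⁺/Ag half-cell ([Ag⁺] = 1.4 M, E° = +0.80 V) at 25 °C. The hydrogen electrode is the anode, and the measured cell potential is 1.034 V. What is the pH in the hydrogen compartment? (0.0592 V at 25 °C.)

pH = 3.81

E°_cell = 0.80 V and n = 2.
log Q = n(E° − E)/0.0592 = 2×(0.80 − 1.034)/0.0592 = -7.905.
With Q = [H⁺]^2 / ([Ag⁺]^2·P(H₂)), solving for [H⁺] gives log[H⁺] = -3.807, so pH = 3.81.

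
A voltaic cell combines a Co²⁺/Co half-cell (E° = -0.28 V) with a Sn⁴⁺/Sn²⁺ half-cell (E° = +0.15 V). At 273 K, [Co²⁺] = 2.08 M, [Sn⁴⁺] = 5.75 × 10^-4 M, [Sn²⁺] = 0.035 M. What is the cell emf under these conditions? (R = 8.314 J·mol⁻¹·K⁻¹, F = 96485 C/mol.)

0.373 V

The Sn⁴⁺/Sn²⁺ couple has the higher reduction potential and acts as the cathode, so E°_cell = +0.15 − (-0.28) = 0.43 V.
Balancing electrons gives n = 2; the reaction quotient is Q = [Co²⁺]·[Sn²⁺]/[Sn⁴⁺] = 127.
E = E° − (RT/nF) ln Q = 0.43 − (8.314×273)/(2×96485) × (4.841) = 0.430 − 0.057 = 0.373 V.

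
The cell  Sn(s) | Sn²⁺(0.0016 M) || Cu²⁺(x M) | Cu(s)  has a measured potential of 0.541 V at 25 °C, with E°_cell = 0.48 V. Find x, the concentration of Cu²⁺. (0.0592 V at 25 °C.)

0.18 M

From the Nernst equation, log Q = n(E° − E)/0.0592 = 2(0.48 − 0.541)/0.0592 = -2.061, so Q = 0.00869.
With Q = [Sn²⁺]/[Cu²⁺] and the known concentrations, [Cu²⁺] in the denominator gives [Cu²⁺] = 0.18 M.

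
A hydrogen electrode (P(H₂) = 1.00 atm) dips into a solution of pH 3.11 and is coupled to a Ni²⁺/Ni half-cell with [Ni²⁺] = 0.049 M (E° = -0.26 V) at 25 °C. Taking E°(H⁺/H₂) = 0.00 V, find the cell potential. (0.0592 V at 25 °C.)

0.11 V

The hydrogen couple is the cathode, so E°_cell = 0.26 V; n = 2.
[H⁺] = 10^(−3.11) = 7.8 × 10^-4 M, and Q = [Ni²⁺]·P(H₂) / [H⁺]^2 = 8.13 × 10^4.
E = E° − (0.0592/2) log Q = 0.26 − (0.0592/2)(4.910) = 0.115 V.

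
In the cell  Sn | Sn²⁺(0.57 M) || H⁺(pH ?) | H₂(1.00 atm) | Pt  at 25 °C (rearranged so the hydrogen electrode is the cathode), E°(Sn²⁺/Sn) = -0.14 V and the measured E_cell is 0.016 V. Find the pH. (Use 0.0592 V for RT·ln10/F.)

E°_cell = 0.14 V and n = 2.
log Q = n(E° − E)/0.0592 = 2×(0.14 − 0.016)/0.0592 = 4.189.
With Q = [Sn²⁺]·P(H₂) / [H⁺]^2, solving for [H⁺] gives log[H⁺] = -2.217, so pH = 2.22.

pH = 2.22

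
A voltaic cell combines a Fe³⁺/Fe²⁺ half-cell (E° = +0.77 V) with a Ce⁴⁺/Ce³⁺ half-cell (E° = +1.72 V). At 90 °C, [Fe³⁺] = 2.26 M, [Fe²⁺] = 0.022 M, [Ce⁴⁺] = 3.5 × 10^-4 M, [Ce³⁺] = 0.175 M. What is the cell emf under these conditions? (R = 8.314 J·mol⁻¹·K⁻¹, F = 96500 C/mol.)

The Ce⁴⁺/Ce³⁺ couple has the higher reduction potential and acts as the cathode, so E°_cell = +1.72 − (+0.77) = 0.95 V.
Balancing electrons gives n = 1; the reaction quotient is Q = [Fe³⁺]·[Ce³⁺]/([Fe²⁺]·[Ce⁴⁺]) = 5.14 × 10^4.
E = E° − (RT/nF) ln Q = 0.95 − (8.314×363)/(1×96500) × (10.847) = 0.950 − 0.339 = 0.611 V.

0.611 V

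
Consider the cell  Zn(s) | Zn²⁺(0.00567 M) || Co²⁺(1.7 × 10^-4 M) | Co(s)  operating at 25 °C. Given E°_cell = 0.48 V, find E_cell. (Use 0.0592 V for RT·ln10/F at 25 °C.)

Balancing electrons gives n = 2; the reaction quotient is Q = [Zn²⁺]/[Co²⁺] = 33.4.
At 25 °C, E = E° − (0.0592/n) log Q = 0.48 − (0.0592/2)(1.523) = 0.480 − 0.045 = 0.435 V.

0.435 V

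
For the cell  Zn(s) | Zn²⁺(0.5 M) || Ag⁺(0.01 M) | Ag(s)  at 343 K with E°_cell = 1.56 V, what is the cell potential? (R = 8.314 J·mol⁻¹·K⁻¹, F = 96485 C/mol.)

Balancing electrons gives n = 2; the reaction quotient is Q = [Zn²⁺]/[Ag⁺]^2 = 5000.
E = E° − (RT/nF) ln Q = 1.56 − (8.314×343)/(2×96485) × (8.517) = 1.560 − 0.126 = 1.434 V.

1.43 V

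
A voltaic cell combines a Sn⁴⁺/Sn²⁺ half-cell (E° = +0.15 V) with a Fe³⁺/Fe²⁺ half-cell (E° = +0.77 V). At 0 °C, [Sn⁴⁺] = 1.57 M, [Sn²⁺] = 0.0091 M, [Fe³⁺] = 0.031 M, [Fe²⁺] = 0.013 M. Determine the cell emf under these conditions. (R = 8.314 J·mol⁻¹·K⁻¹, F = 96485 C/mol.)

The Fe³⁺/Fe²⁺ couple has the higher reduction potential and acts as the cathode, so E°_cell = +0.77 − (+0.15) = 0.62 V.
Balancing electrons gives n = 2; the reaction quotient is Q = [Sn⁴⁺]·[Fe²⁺]^2/([Sn²⁺]·[Fe³⁺]^2) = 30.3.
E = E° − (RT/nF) ln Q = 0.62 − (8.314×273)/(2×96485) × (3.412) = 0.620 − 0.040 = 0.580 V.

0.580 V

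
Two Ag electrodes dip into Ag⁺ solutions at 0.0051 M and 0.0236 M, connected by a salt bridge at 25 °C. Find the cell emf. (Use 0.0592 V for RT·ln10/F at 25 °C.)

Both half-cells are Ag⁺/Ag, so E°_cell = 0. The concentrated side is the cathode; the cell reaction moves Ag⁺ from high to low concentration with n = 1.
Q = [Ag⁺]_dilute/[Ag⁺]_conc = 0.0051/0.0236 = 0.216.
E = 0 − (0.0592/1) log Q = −(0.0592/1)(-0.665) = 0.0394 V.

0.039 V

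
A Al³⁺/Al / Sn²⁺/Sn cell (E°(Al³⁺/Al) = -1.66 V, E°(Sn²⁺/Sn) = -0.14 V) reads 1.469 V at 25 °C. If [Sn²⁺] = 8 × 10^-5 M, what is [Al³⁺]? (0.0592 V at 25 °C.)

2.7 × 10^-4 M

From the Nernst equation, log Q = n(E° − E)/0.0592 = 6(1.52 − 1.469)/0.0592 = 5.169, so Q = 1.48 × 10^5.
With Q = [Al³⁺]^2/[Sn²⁺]^3 and the known concentrations, [Al³⁺]^2 in the numerator gives [Al³⁺] = 2.7 × 10^-4 M.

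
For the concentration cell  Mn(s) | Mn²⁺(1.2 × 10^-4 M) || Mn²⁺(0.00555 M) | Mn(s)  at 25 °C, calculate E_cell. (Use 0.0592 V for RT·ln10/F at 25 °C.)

0.049 V

Both half-cells are Mn²⁺/Mn, so E°_cell = 0. The concentrated side is the cathode; the cell reaction moves Mn²⁺ from high to low concentration with n = 2.
Q = [Mn²⁺]_dilute/[Mn²⁺]_conc = 1.2 × 10^-4/0.00555 = 0.0216.
E = 0 − (0.0592/2) log Q = −(0.0592/2)(-1.665) = 0.0493 V.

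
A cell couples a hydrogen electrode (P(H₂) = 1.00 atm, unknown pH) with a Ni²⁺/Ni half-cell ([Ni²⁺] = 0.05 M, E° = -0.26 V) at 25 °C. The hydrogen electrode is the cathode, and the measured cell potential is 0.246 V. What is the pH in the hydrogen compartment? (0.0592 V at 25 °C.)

pH = 0.89

E°_cell = 0.26 V and n = 2.
log Q = n(E° − E)/0.0592 = 2×(0.26 − 0.246)/0.0592 = 0.473.
With Q = [Ni²⁺]·P(H₂) / [H⁺]^2, solving for [H⁺] gives log[H⁺] = -0.887, so pH = 0.89.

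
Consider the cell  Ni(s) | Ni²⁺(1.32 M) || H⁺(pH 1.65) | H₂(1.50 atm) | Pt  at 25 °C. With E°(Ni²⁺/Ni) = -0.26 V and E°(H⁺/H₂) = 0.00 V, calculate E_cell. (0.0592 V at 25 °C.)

The hydrogen couple is the cathode, so E°_cell = 0.26 V; n = 2.
[H⁺] = 10^(−1.65) = 0.022 M, and Q = [Ni²⁺]·P(H₂) / [H⁺]^2 = 3950.
E = E° − (0.0592/2) log Q = 0.26 − (0.0592/2)(3.597) = 0.154 V.

0.15 V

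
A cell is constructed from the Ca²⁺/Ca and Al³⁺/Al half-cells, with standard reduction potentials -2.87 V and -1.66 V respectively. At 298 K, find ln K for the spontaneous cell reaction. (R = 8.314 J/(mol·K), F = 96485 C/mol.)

E°_cell = -1.66 − (-2.87) = 1.21 V, with n = 6 electrons transferred.
At equilibrium E = 0, so the Nernst equation gives ln K = nFE°/RT = (6)(96485)(1.21)/((8.314)(298)) = 282.73.

ln K = 282.7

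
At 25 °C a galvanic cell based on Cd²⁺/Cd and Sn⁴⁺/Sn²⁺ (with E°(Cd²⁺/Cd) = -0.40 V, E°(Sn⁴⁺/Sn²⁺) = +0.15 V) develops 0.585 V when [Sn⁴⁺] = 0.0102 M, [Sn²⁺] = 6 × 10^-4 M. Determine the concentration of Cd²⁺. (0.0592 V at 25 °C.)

1.1 M

From the Nernst equation, log Q = n(E° − E)/0.0592 = 2(0.55 − 0.585)/0.0592 = -1.182, so Q = 0.0657.
With Q = [Cd²⁺]·[Sn²⁺]/[Sn⁴⁺] and the known concentrations, [Cd²⁺] in the numerator gives [Cd²⁺] = 1.1 M.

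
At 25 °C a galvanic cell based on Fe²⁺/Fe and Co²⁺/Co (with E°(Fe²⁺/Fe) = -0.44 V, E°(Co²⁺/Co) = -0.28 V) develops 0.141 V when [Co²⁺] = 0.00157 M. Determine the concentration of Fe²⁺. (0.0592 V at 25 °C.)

From the Nernst equation, log Q = n(E° − E)/0.0592 = 2(0.16 − 0.141)/0.0592 = 0.642, so Q = 4.38.
With Q = [Fe²⁺]/[Co²⁺] and the known concentrations, [Fe²⁺] in the numerator gives [Fe²⁺] = 0.0069 M.

0.0069 M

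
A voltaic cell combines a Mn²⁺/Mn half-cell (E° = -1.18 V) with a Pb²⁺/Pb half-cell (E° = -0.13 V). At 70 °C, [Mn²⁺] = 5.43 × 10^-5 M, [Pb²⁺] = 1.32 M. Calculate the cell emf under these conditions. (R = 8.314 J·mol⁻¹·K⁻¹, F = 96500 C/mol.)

The Pb²⁺/Pb couple has the higher reduction potential and acts as the cathode, so E°_cell = -0.13 − (-1.18) = 1.05 V.
Balancing electrons gives n = 2; the reaction quotient is Q = [Mn²⁺]/[Pb²⁺] = 4.11 × 10^-5.
E = E° − (RT/nF) ln Q = 1.05 − (8.314×343)/(2×96500) × (-10.099) = 1.050 + 0.149 = 1.199 V.

1.20 V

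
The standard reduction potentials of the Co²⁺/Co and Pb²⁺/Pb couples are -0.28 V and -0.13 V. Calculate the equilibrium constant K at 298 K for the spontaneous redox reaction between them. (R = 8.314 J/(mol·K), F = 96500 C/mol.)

E°_cell = -0.13 − (-0.28) = 0.15 V, with n = 2 electrons transferred.
At equilibrium E = 0, so the Nernst equation gives ln K = nFE°/RT = (2)(96500)(0.15)/((8.314)(298)) = 11.68.
K = e^11.68 = 1.2 × 10^5.

1.2 × 10^5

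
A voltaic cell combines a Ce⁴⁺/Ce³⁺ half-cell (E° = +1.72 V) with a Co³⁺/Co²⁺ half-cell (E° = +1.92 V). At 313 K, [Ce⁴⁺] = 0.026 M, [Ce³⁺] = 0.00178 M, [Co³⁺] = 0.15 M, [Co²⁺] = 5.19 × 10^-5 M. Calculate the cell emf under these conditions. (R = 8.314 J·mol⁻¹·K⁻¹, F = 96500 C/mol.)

The Co³⁺/Co²⁺ couple has the higher reduction potential and acts as the cathode, so E°_cell = +1.92 − (+1.72) = 0.20 V.
Balancing electrons gives n = 1; the reaction quotient is Q = [Ce⁴⁺]·[Co²⁺]/([Ce³⁺]·[Co³⁺]) = 0.00505.
E = E° − (RT/nF) ln Q = 0.20 − (8.314×313)/(1×96500) × (-5.288) = 0.200 + 0.143 = 0.343 V.

0.343 V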